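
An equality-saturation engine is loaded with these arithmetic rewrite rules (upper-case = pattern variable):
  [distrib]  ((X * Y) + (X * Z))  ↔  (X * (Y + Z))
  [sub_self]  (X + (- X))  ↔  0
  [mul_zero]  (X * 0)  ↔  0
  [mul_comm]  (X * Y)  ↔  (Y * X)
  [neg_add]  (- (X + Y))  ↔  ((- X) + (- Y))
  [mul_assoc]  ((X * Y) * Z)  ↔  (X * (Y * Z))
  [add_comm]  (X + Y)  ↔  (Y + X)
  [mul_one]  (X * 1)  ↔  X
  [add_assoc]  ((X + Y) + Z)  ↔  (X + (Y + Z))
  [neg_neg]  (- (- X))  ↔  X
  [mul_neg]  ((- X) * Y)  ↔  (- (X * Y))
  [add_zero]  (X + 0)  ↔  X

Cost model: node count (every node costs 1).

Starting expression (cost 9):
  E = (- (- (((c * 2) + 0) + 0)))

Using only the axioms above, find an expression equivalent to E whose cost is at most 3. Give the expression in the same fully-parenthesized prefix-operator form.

(c * 2)   [cost 3]

(1) (- (- (((c * 2) + 0) + 0)))  =[neg_neg →]=  (((c * 2) + 0) + 0)
(2) (((c * 2) + 0) + 0)  =[add_zero →]=  ((c * 2) + 0)
(3) ((c * 2) + 0)  =[add_zero →]=  (c * 2)    ⊢ cost 3, within 3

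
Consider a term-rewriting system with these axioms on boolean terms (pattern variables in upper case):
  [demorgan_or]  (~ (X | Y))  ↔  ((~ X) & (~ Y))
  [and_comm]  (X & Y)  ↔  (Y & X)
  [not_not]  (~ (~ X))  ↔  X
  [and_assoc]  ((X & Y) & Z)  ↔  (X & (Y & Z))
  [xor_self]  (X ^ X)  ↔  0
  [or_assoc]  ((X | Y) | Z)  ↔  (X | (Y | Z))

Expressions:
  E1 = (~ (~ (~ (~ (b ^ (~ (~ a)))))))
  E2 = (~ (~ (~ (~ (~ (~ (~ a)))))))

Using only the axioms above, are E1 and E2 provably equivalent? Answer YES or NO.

The axioms are sound identities: if E1 ↔* E2 then E1 and E2 evaluate identically under any assignment.
Under a=0, b=0: E1 evaluates to 0, E2 to 1. Distinct ⇒ no rewrite sequence connects them.

NO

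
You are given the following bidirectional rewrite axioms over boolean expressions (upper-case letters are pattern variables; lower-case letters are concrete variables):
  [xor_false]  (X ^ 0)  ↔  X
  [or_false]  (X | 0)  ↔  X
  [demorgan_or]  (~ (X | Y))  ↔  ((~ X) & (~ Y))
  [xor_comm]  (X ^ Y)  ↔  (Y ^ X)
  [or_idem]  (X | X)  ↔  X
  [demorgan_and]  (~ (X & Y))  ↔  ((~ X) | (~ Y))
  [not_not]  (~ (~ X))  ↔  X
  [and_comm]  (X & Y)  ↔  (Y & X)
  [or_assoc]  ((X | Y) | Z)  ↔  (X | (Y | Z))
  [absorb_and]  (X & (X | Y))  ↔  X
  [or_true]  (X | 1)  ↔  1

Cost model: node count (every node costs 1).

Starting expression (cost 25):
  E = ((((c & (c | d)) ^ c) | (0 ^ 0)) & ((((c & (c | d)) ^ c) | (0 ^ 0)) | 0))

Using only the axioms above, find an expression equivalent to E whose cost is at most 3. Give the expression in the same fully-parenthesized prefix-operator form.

(1) ((((c & (c | d)) ^ c) | (0 ^ 0)) & ((((c & (c | d)) ^ c) | (0 ^ 0)) | 0))  =[absorb_and →]=  (((c & (c | d)) ^ c) | (0 ^ 0))
(2) (0 ^ 0)  =[xor_false →]=  0    ⊢ (((c & (c | d)) ^ c) | 0)
(3) (c & (c | d))  =[absorb_and →]=  c    ⊢ ((c ^ c) | 0)
(4) ((c ^ c) | 0)  =[or_false →]=  (c ^ c)    ⊢ cost 3, within 3

(c ^ c)   [cost 3]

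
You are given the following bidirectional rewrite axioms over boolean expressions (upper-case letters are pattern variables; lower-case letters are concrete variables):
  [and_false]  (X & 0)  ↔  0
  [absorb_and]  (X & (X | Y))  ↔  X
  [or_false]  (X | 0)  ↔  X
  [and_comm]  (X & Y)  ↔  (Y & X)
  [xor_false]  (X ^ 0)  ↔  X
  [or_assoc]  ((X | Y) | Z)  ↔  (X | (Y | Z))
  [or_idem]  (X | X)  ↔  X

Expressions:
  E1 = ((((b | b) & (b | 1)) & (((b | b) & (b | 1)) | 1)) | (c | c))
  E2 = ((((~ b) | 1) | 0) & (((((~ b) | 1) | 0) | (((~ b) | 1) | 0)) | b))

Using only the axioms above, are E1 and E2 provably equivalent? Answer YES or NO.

NO

Every axiom is a valid identity, so a rewrite proof would force E1 and E2 to agree under every assignment.
At b=0, c=0: E1 = 0 but E2 = 1; they differ, so no derivation exists.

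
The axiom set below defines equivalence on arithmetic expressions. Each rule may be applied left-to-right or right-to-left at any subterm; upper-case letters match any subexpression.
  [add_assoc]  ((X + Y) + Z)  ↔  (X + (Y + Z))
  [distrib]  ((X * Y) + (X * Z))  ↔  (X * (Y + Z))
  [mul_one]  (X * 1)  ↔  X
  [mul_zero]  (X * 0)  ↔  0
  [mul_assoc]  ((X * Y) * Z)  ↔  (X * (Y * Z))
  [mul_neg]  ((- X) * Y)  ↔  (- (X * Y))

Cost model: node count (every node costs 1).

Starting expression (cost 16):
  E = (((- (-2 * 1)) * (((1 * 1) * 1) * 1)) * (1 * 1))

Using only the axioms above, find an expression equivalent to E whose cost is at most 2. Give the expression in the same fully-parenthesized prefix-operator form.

(- -2)   [cost 2]

1. [mul_one →] (((1 * 1) * 1) * 1)  →  ((1 * 1) * 1);  E = (((- (-2 * 1)) * ((1 * 1) * 1)) * (1 * 1))
2. [mul_one →] (1 * 1)  →  1;  E = (((- (-2 * 1)) * ((1 * 1) * 1)) * 1)
3. [mul_one →] (((- (-2 * 1)) * ((1 * 1) * 1)) * 1)  →  ((- (-2 * 1)) * ((1 * 1) * 1))
4. [mul_one →] (1 * 1)  →  1;  E = ((- (-2 * 1)) * (1 * 1))
5. [mul_one →] (1 * 1)  →  1;  E = ((- (-2 * 1)) * 1)
6. [mul_neg →] ((- (-2 * 1)) * 1)  →  (- ((-2 * 1) * 1))
7. [mul_one →] (-2 * 1)  →  -2;  E = (- (-2 * 1))
8. [mul_one →] (-2 * 1)  →  -2;  cost 2 ≤ 2, done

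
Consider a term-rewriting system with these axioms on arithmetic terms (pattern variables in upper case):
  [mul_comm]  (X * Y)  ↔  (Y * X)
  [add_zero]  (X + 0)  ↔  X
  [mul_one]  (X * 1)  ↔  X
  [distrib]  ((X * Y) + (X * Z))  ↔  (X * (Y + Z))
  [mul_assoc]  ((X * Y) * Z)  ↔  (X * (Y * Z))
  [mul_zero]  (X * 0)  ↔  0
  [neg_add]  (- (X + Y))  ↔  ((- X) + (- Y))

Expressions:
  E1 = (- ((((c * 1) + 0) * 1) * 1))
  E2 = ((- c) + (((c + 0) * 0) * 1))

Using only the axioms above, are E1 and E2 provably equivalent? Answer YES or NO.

YES

step 1: mul_one (→) rewrites ((((c * 1) + 0) * 1) * 1) into (((c * 1) + 0) * 1), now (- (((c * 1) + 0) * 1))
step 2: mul_one (→) rewrites (c * 1) into c, now (- ((c + 0) * 1))
step 3: add_zero (→) rewrites (c + 0) into c, now (- (c * 1))
step 4: mul_one (→) rewrites (c * 1) into c, now (- c)
step 5: add_zero (←) rewrites (- c) into ((- c) + 0)
step 6: mul_zero (←) rewrites 0 into (c * 0), now ((- c) + (c * 0))
step 7: mul_one (←) rewrites (c * 0) into ((c * 0) * 1), now ((- c) + ((c * 0) * 1))
step 8: add_zero (←) rewrites c into (c + 0), which is E2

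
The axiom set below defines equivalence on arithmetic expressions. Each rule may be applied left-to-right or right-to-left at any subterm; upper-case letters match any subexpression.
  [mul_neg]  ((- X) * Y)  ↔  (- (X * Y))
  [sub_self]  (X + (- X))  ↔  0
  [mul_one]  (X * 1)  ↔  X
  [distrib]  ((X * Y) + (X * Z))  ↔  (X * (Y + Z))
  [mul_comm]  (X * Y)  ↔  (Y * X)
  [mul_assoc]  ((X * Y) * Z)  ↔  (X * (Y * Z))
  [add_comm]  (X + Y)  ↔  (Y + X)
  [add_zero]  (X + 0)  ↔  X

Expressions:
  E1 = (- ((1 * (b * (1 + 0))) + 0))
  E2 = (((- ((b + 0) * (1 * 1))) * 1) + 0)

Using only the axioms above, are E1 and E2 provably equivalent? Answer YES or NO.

YES

(1) (1 + 0)  =[add_zero →]=  1    ⊢ (- ((1 * (b * 1)) + 0))
(2) (1 * (b * 1))  =[mul_comm →]=  ((b * 1) * 1)    ⊢ (- (((b * 1) * 1) + 0))
(3) (((b * 1) * 1) + 0)  =[add_zero →]=  ((b * 1) * 1)    ⊢ (- ((b * 1) * 1))
(4) (b * 1)  =[mul_one →]=  b    ⊢ (- (b * 1))
(5) (b * 1)  =[mul_one →]=  b    ⊢ (- b)
(6) (- b)  =[mul_one ←]=  ((- b) * 1)
(7) b  =[mul_one ←]=  (b * 1)    ⊢ ((- (b * 1)) * 1)
(8) 1  =[mul_one ←]=  (1 * 1)    ⊢ ((- (b * (1 * 1))) * 1)
(9) b  =[add_zero ←]=  (b + 0)    ⊢ ((- ((b + 0) * (1 * 1))) * 1)
(10) ((- ((b + 0) * (1 * 1))) * 1)  =[add_zero ←]=  (((- ((b + 0) * (1 * 1))) * 1) + 0)    ⊢ E2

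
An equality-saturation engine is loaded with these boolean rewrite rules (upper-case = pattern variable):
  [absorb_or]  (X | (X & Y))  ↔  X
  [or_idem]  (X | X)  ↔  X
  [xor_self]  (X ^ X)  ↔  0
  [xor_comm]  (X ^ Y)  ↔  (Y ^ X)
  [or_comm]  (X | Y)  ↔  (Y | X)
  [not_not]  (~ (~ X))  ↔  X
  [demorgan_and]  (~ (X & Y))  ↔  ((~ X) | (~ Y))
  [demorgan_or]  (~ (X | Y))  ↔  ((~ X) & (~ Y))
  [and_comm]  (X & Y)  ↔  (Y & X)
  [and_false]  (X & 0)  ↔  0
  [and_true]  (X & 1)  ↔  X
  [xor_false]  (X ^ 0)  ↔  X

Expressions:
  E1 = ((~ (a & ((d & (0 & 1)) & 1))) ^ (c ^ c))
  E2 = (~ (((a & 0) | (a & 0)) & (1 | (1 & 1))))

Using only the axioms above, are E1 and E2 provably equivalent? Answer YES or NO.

YES

step 1: and_true (→) rewrites (0 & 1) into 0, now ((~ (a & ((d & 0) & 1))) ^ (c ^ c))
step 2: and_true (→) rewrites ((d & 0) & 1) into (d & 0), now ((~ (a & (d & 0))) ^ (c ^ c))
step 3: xor_self (→) rewrites (c ^ c) into 0, now ((~ (a & (d & 0))) ^ 0)
step 4: xor_false (→) rewrites ((~ (a & (d & 0))) ^ 0) into (~ (a & (d & 0)))
step 5: and_false (→) rewrites (d & 0) into 0, now (~ (a & 0))
step 6: and_true (←) rewrites (a & 0) into ((a & 0) & 1), now (~ ((a & 0) & 1))
step 7: absorb_or (←) rewrites 1 into (1 | (1 & 1)), now (~ ((a & 0) & (1 | (1 & 1))))
step 8: or_idem (←) rewrites (a & 0) into ((a & 0) | (a & 0)), which is E2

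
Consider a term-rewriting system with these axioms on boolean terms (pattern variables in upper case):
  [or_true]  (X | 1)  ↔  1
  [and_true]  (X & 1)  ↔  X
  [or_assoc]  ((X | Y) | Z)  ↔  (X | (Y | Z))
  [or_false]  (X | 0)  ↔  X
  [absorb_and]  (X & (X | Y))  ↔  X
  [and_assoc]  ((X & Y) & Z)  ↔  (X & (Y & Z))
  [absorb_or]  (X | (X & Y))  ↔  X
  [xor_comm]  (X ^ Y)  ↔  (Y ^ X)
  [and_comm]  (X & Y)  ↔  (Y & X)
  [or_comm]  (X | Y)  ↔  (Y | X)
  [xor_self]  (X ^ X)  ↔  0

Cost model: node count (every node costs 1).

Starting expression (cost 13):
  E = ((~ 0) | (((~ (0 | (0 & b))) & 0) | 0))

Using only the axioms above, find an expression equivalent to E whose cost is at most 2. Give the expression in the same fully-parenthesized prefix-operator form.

(~ 0)   [cost 2]

step 1: or_false (→) rewrites (((~ (0 | (0 & b))) & 0) | 0) into ((~ (0 | (0 & b))) & 0), now ((~ 0) | ((~ (0 | (0 & b))) & 0))
step 2: absorb_or (→) rewrites (0 | (0 & b)) into 0, now ((~ 0) | ((~ 0) & 0))
step 3: absorb_or (→) rewrites ((~ 0) | ((~ 0) & 0)) into (~ 0), reaching cost 2 (bound 2)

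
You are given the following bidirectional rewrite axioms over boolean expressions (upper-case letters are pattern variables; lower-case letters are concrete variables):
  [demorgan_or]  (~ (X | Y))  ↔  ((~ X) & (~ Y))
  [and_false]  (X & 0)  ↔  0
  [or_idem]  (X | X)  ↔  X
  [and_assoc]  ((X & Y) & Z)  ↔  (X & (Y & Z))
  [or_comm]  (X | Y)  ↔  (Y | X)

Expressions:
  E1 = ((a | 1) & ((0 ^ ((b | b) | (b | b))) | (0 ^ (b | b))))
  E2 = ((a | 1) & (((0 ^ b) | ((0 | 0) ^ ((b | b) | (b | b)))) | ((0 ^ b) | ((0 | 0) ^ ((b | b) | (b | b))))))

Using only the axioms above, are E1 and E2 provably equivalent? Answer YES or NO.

YES

(1) ((b | b) | (b | b))  =[or_idem →]=  (b | b)    ⊢ ((a | 1) & ((0 ^ (b | b)) | (0 ^ (b | b))))
(2) ((0 ^ (b | b)) | (0 ^ (b | b)))  =[or_idem →]=  (0 ^ (b | b))    ⊢ ((a | 1) & (0 ^ (b | b)))
(3) (b | b)  =[or_idem →]=  b    ⊢ ((a | 1) & (0 ^ b))
(4) (0 ^ b)  =[or_idem ←]=  ((0 ^ b) | (0 ^ b))    ⊢ ((a | 1) & ((0 ^ b) | (0 ^ b)))
(5) b  =[or_idem ←]=  (b | b)    ⊢ ((a | 1) & ((0 ^ b) | (0 ^ (b | b))))
(6) 0  =[or_idem ←]=  (0 | 0)    ⊢ ((a | 1) & ((0 ^ b) | ((0 | 0) ^ (b | b))))
(7) (b | b)  =[or_idem ←]=  ((b | b) | (b | b))    ⊢ ((a | 1) & ((0 ^ b) | ((0 | 0) ^ ((b | b) | (b | b)))))
(8) ((0 ^ b) | ((0 | 0) ^ ((b | b) | (b | b))))  =[or_idem ←]=  (((0 ^ b) | ((0 | 0) ^ ((b | b) | (b | b)))) | ((0 ^ b) | ((0 | 0) ^ ((b | b) | (b | b)))))    ⊢ E2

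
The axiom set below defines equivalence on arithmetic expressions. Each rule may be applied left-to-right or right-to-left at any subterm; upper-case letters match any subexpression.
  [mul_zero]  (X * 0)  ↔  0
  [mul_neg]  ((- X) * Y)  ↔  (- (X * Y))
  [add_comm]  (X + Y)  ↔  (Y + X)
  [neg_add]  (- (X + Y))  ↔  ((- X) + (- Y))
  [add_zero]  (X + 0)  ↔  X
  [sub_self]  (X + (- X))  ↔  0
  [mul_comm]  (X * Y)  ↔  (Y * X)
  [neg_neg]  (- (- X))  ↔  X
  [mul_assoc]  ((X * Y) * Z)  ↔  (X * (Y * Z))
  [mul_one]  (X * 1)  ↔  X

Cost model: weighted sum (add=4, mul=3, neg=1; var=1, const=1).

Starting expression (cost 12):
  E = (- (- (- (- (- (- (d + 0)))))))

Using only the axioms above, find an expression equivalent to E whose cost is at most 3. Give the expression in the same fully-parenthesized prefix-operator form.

(- (- d))   [cost 3]

(1) (- (- (- (- (d + 0)))))  =[neg_neg →]=  (- (- (d + 0)))    ⊢ (- (- (- (- (d + 0)))))
(2) (- (- (- (- (d + 0)))))  =[neg_neg →]=  (- (- (d + 0)))
(3) (d + 0)  =[add_zero →]=  d    ⊢ cost 3, within 3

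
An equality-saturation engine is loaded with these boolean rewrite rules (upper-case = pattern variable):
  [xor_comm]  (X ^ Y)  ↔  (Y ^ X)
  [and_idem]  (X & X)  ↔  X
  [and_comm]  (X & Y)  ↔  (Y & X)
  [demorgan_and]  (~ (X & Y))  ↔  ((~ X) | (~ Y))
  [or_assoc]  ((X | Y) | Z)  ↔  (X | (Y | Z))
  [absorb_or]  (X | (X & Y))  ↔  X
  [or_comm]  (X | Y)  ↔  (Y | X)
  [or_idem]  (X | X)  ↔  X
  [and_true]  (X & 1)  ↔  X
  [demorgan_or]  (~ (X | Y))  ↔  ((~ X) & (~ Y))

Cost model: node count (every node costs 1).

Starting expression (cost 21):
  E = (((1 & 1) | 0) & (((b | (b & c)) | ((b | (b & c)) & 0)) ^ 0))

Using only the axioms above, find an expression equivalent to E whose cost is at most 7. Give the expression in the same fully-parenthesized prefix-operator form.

(1) ((b | (b & c)) | ((b | (b & c)) & 0))  =[absorb_or →]=  (b | (b & c))    ⊢ (((1 & 1) | 0) & ((b | (b & c)) ^ 0))
(2) (1 & 1)  =[and_true →]=  1    ⊢ ((1 | 0) & ((b | (b & c)) ^ 0))
(3) (b | (b & c))  =[absorb_or →]=  b    ⊢ cost 7, within 7

((1 | 0) & (b ^ 0))   [cost 7]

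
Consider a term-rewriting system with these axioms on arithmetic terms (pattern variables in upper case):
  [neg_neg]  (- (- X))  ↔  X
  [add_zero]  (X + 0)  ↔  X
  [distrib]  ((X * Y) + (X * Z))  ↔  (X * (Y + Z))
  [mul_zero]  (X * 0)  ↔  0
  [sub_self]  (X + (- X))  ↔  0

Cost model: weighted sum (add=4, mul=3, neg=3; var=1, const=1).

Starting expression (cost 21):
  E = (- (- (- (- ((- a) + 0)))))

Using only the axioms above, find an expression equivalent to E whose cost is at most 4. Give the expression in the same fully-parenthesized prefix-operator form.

(- a)   [cost 4]

(1) (- (- ((- a) + 0)))  =[neg_neg →]=  ((- a) + 0)    ⊢ (- (- ((- a) + 0)))
(2) ((- a) + 0)  =[add_zero →]=  (- a)    ⊢ (- (- (- a)))
(3) (- (- a))  =[neg_neg →]=  a    ⊢ cost 4, within 4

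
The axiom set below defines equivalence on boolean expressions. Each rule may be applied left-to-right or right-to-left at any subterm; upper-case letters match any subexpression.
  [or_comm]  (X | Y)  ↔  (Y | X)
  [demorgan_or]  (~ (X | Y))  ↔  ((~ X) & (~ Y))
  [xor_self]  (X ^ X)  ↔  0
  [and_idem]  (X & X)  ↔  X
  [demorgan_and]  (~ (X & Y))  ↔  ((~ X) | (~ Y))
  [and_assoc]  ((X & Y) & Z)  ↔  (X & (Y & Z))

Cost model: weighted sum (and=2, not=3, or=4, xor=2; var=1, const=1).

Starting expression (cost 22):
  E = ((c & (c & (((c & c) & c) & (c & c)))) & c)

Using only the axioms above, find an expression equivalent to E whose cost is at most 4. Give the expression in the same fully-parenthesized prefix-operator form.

step 1: and_idem (→) rewrites (c & c) into c, now ((c & (c & ((c & c) & (c & c)))) & c)
step 2: and_idem (→) rewrites ((c & c) & (c & c)) into (c & c), now ((c & (c & (c & c))) & c)
step 3: and_idem (→) rewrites (c & c) into c, now ((c & (c & c)) & c)
step 4: and_idem (→) rewrites (c & c) into c, now ((c & c) & c)
step 5: and_assoc (→) rewrites ((c & c) & c) into (c & (c & c))
step 6: and_idem (→) rewrites (c & c) into c, reaching cost 4 (bound 4)

(c & c)   [cost 4]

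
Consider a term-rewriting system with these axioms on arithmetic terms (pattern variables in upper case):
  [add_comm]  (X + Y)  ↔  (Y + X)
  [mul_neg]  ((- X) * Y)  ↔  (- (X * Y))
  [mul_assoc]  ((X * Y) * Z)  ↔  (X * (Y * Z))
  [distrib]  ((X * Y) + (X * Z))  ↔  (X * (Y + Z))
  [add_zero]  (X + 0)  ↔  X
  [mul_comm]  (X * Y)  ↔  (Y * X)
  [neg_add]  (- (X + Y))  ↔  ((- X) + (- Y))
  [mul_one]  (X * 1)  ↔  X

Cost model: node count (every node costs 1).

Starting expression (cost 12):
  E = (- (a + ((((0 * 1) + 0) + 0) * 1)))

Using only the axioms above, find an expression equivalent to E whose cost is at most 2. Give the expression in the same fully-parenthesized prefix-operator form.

(- a)   [cost 2]

1. [add_zero →] (((0 * 1) + 0) + 0)  →  ((0 * 1) + 0);  E = (- (a + (((0 * 1) + 0) * 1)))
2. [mul_one →] (0 * 1)  →  0;  E = (- (a + ((0 + 0) * 1)))
3. [add_zero →] (0 + 0)  →  0;  E = (- (a + (0 * 1)))
4. [mul_one →] (0 * 1)  →  0;  E = (- (a + 0))
5. [add_zero →] (a + 0)  →  a;  cost 2 ≤ 2, done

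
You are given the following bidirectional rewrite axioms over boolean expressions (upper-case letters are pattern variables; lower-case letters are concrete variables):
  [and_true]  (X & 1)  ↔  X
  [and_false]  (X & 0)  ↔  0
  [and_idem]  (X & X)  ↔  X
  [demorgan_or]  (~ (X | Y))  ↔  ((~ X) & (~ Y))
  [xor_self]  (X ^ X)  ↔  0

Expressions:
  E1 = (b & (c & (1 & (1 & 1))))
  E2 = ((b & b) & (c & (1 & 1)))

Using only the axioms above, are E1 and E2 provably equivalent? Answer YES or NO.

(1) (1 & 1)  =[and_true →]=  1    ⊢ (b & (c & (1 & 1)))
(2) (1 & 1)  =[and_true →]=  1    ⊢ (b & (c & 1))
(3) (c & 1)  =[and_true →]=  c    ⊢ (b & c)
(4) b  =[and_idem ←]=  (b & b)    ⊢ ((b & b) & c)
(5) c  =[and_true ←]=  (c & 1)    ⊢ ((b & b) & (c & 1))
(6) 1  =[and_idem ←]=  (1 & 1)    ⊢ E2

YES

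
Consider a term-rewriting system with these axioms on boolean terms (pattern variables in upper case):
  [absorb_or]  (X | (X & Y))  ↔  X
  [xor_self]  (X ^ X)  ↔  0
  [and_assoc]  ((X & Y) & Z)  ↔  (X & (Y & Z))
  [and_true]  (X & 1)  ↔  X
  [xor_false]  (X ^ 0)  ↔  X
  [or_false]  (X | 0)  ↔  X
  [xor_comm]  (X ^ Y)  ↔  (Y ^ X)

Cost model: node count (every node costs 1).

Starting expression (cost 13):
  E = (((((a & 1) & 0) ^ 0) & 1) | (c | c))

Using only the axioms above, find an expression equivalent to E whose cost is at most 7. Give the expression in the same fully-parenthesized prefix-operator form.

step 1: xor_false (→) rewrites (((a & 1) & 0) ^ 0) into ((a & 1) & 0), now ((((a & 1) & 0) & 1) | (c | c))
step 2: and_true (→) rewrites (((a & 1) & 0) & 1) into ((a & 1) & 0), now (((a & 1) & 0) | (c | c))
step 3: and_true (→) rewrites (a & 1) into a, reaching cost 7 (bound 7)

((a & 0) | (c | c))   [cost 7]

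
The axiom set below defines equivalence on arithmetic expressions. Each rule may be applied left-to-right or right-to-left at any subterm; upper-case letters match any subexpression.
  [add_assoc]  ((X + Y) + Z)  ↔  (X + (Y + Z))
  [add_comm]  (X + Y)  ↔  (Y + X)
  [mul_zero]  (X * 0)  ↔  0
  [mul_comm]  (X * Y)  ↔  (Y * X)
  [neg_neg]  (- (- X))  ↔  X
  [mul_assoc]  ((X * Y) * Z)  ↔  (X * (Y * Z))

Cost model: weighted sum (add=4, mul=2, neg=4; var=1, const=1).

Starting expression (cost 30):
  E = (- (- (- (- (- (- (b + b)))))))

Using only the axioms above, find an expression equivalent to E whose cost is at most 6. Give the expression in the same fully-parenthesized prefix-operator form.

(b + b)   [cost 6]

step 1: neg_neg (→) rewrites (- (- (- (- (- (b + b)))))) into (- (- (- (b + b)))), now (- (- (- (- (b + b)))))
step 2: neg_neg (→) rewrites (- (- (b + b))) into (b + b), now (- (- (b + b)))
step 3: neg_neg (→) rewrites (- (- (b + b))) into (b + b), reaching cost 6 (bound 6)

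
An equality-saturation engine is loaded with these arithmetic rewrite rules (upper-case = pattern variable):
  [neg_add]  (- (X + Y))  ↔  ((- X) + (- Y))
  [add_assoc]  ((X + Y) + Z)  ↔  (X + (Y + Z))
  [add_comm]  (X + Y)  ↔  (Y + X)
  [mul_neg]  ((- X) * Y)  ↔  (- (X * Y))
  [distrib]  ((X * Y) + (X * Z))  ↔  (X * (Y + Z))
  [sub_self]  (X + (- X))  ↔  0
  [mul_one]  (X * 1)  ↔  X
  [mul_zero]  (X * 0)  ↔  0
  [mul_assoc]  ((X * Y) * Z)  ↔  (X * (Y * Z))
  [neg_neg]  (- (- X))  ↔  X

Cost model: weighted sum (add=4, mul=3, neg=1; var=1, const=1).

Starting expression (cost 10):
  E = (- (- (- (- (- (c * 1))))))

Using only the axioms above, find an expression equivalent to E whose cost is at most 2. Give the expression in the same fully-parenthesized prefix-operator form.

(- c)   [cost 2]

1. [neg_neg →] (- (- (- (- (- (c * 1))))))  →  (- (- (- (c * 1))))
2. [mul_one →] (c * 1)  →  c;  E = (- (- (- c)))
3. [neg_neg →] (- (- c))  →  c;  cost 2 ≤ 2, done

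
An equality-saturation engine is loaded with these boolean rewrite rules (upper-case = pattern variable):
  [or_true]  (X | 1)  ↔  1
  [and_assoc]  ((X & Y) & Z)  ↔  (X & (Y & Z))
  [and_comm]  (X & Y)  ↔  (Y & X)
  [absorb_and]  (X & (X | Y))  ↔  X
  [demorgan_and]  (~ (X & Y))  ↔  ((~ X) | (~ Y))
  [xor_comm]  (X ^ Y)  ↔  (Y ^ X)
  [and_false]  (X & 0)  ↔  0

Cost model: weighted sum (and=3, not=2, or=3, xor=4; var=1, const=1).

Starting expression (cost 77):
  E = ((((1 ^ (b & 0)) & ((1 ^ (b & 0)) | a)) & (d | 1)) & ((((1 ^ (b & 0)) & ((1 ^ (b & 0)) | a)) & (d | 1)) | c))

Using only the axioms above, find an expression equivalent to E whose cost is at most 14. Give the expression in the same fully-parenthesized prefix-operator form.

((1 ^ 0) & (d | 1))   [cost 14]

1. [absorb_and →] ((((1 ^ (b & 0)) & ((1 ^ (b & 0)) | a)) & (d | 1)) & ((((1 ^ (b & 0)) & ((1 ^ (b & 0)) | a)) & (d | 1)) | c))  →  (((1 ^ (b & 0)) & ((1 ^ (b & 0)) | a)) & (d | 1))
2. [absorb_and →] ((1 ^ (b & 0)) & ((1 ^ (b & 0)) | a))  →  (1 ^ (b & 0));  E = ((1 ^ (b & 0)) & (d | 1))
3. [and_false →] (b & 0)  →  0;  cost 14 ≤ 14, done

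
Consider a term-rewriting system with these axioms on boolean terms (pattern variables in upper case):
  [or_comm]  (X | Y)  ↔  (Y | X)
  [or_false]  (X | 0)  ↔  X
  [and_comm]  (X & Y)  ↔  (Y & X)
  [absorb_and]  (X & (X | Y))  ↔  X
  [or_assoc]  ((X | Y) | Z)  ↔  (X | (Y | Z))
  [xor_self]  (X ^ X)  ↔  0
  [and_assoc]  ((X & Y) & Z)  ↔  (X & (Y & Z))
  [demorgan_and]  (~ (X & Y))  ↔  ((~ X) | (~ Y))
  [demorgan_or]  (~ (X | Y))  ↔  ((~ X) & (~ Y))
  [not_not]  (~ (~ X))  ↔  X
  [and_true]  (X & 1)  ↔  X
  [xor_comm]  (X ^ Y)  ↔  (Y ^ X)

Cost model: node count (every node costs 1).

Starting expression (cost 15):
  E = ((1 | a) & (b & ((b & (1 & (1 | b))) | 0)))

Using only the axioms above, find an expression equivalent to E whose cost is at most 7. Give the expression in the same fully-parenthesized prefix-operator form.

step 1: absorb_and (→) rewrites (1 & (1 | b)) into 1, now ((1 | a) & (b & ((b & 1) | 0)))
step 2: and_true (→) rewrites (b & 1) into b, now ((1 | a) & (b & (b | 0)))
step 3: or_false (→) rewrites (b | 0) into b, reaching cost 7 (bound 7)

((1 | a) & (b & b))   [cost 7]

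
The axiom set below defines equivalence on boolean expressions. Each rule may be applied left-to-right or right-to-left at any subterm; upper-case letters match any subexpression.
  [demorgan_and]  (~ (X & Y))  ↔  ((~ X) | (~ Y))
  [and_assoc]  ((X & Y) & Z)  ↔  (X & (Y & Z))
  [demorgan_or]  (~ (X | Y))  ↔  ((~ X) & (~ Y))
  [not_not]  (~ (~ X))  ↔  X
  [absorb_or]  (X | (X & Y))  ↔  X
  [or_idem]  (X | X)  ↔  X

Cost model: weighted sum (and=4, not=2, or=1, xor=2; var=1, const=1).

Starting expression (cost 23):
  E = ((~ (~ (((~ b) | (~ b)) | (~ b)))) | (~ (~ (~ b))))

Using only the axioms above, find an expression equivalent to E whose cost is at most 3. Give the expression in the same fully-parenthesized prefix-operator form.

(~ b)   [cost 3]

1. [or_idem →] ((~ b) | (~ b))  →  (~ b);  E = ((~ (~ ((~ b) | (~ b)))) | (~ (~ (~ b))))
2. [or_idem →] ((~ b) | (~ b))  →  (~ b);  E = ((~ (~ (~ b))) | (~ (~ (~ b))))
3. [or_idem →] ((~ (~ (~ b))) | (~ (~ (~ b))))  →  (~ (~ (~ b)))
4. [not_not →] (~ (~ b))  →  b;  cost 3 ≤ 3, done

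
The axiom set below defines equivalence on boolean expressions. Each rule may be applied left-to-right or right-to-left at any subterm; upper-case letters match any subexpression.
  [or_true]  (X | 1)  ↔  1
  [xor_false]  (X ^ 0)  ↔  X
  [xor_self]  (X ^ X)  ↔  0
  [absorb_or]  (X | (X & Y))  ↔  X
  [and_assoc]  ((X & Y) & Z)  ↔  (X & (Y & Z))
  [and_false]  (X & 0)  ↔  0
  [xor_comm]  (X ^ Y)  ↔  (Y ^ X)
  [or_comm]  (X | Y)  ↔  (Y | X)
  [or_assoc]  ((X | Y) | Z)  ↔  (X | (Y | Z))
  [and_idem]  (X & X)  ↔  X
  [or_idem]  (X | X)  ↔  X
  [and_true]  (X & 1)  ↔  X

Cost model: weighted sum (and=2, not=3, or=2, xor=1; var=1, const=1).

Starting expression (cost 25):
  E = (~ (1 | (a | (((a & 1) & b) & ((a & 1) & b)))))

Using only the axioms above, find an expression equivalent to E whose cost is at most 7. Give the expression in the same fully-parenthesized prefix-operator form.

(~ (1 | a))   [cost 7]

step 1: and_idem (→) rewrites (((a & 1) & b) & ((a & 1) & b)) into ((a & 1) & b), now (~ (1 | (a | ((a & 1) & b))))
step 2: and_true (→) rewrites (a & 1) into a, now (~ (1 | (a | (a & b))))
step 3: absorb_or (→) rewrites (a | (a & b)) into a, reaching cost 7 (bound 7)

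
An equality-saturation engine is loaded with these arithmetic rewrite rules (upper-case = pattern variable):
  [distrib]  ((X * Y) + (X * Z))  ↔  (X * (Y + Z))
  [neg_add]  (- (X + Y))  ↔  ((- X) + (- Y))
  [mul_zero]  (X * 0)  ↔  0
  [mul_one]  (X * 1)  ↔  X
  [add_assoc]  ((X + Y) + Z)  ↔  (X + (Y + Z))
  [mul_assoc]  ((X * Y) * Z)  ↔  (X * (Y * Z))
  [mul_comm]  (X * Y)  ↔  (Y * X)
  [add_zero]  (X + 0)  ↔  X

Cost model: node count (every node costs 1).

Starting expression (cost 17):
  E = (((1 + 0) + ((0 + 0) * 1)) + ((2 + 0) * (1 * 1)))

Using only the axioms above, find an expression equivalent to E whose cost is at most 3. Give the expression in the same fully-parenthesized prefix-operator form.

(1 + 2)   [cost 3]

(1) (0 + 0)  =[add_zero →]=  0    ⊢ (((1 + 0) + (0 * 1)) + ((2 + 0) * (1 * 1)))
(2) (1 + 0)  =[add_zero →]=  1    ⊢ ((1 + (0 * 1)) + ((2 + 0) * (1 * 1)))
(3) (2 + 0)  =[add_zero →]=  2    ⊢ ((1 + (0 * 1)) + (2 * (1 * 1)))
(4) (1 * 1)  =[mul_one →]=  1    ⊢ ((1 + (0 * 1)) + (2 * 1))
(5) (2 * 1)  =[mul_one →]=  2    ⊢ ((1 + (0 * 1)) + 2)
(6) (0 * 1)  =[mul_one →]=  0    ⊢ ((1 + 0) + 2)
(7) (1 + 0)  =[add_zero →]=  1    ⊢ cost 3, within 3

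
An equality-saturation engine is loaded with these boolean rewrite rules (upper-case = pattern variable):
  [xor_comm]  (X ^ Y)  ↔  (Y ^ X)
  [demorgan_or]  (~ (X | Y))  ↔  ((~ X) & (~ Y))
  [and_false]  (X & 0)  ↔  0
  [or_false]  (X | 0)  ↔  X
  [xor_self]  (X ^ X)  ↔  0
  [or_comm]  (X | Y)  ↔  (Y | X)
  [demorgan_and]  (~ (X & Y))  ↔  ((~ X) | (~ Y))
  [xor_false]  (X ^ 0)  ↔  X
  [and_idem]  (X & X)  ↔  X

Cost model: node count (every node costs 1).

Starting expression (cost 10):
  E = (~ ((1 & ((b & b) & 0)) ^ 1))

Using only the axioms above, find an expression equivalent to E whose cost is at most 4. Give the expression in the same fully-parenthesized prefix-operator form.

step 1: and_idem (→) rewrites (b & b) into b, now (~ ((1 & (b & 0)) ^ 1))
step 2: and_false (→) rewrites (b & 0) into 0, now (~ ((1 & 0) ^ 1))
step 3: and_false (→) rewrites (1 & 0) into 0, reaching cost 4 (bound 4)

(~ (0 ^ 1))   [cost 4]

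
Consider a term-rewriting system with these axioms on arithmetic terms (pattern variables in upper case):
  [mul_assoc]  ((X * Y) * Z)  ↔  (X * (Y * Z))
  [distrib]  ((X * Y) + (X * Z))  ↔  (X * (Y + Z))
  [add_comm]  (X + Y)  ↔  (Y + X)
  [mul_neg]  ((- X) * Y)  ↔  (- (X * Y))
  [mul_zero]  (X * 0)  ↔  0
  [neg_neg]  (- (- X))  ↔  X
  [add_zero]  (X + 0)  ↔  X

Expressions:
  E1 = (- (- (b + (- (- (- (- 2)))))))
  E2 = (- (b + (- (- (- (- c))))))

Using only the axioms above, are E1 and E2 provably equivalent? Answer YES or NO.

NO

The axioms are sound identities: if E1 ↔* E2 then E1 and E2 evaluate identically under any assignment.
Under b=0, c=0: E1 evaluates to 2, E2 to 0. Distinct ⇒ no rewrite sequence connects them.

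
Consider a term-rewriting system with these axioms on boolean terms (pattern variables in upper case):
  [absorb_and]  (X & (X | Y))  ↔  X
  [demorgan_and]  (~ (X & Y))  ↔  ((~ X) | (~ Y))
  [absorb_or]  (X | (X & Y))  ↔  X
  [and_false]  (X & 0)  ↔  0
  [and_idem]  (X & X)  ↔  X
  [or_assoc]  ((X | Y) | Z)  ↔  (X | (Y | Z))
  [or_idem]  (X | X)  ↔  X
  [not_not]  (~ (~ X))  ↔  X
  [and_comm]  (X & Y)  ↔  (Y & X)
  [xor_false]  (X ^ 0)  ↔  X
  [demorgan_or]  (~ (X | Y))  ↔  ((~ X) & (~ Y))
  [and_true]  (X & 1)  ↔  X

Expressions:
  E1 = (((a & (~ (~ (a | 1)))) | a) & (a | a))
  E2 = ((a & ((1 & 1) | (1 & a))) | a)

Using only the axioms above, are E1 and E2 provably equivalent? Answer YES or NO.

(1) (~ (~ (a | 1)))  =[not_not →]=  (a | 1)    ⊢ (((a & (a | 1)) | a) & (a | a))
(2) (a & (a | 1))  =[absorb_and →]=  a    ⊢ ((a | a) & (a | a))
(3) ((a | a) & (a | a))  =[and_idem →]=  (a | a)
(4) a  =[and_true ←]=  (a & 1)    ⊢ ((a & 1) | a)
(5) 1  =[absorb_or ←]=  (1 | (1 & a))    ⊢ ((a & (1 | (1 & a))) | a)
(6) 1  =[and_idem ←]=  (1 & 1)    ⊢ E2

YES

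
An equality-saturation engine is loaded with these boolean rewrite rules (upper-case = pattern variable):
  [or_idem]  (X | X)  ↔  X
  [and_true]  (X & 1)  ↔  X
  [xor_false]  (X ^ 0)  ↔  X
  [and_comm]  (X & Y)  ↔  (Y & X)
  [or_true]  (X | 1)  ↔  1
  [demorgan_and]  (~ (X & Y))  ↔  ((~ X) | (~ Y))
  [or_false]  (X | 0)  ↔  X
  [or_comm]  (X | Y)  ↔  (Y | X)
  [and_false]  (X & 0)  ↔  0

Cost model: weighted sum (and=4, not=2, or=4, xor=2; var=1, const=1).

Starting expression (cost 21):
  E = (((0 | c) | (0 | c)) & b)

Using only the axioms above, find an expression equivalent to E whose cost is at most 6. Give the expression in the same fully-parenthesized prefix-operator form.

(c & b)   [cost 6]

step 1: or_idem (→) rewrites ((0 | c) | (0 | c)) into (0 | c), now ((0 | c) & b)
step 2: or_comm (→) rewrites (0 | c) into (c | 0), now ((c | 0) & b)
step 3: or_false (→) rewrites (c | 0) into c, reaching cost 6 (bound 6)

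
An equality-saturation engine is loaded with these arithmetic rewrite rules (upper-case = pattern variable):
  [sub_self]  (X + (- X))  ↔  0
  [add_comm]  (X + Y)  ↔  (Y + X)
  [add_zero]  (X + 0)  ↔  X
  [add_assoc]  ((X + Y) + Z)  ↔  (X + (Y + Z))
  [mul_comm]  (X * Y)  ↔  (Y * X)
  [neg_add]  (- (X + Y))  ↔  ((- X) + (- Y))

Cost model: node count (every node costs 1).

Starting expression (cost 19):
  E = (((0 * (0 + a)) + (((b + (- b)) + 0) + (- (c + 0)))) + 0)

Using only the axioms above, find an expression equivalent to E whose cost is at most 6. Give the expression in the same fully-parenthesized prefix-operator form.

step 1: add_zero (→) rewrites (((0 * (0 + a)) + (((b + (- b)) + 0) + (- (c + 0)))) + 0) into ((0 * (0 + a)) + (((b + (- b)) + 0) + (- (c + 0))))
step 2: sub_self (→) rewrites (b + (- b)) into 0, now ((0 * (0 + a)) + ((0 + 0) + (- (c + 0))))
step 3: add_zero (→) rewrites (0 + 0) into 0, now ((0 * (0 + a)) + (0 + (- (c + 0))))
step 4: add_comm (→) rewrites (0 + (- (c + 0))) into ((- (c + 0)) + 0), now ((0 * (0 + a)) + ((- (c + 0)) + 0))
step 5: add_zero (→) rewrites (c + 0) into c, now ((0 * (0 + a)) + ((- c) + 0))
step 6: add_zero (→) rewrites ((- c) + 0) into (- c), now ((0 * (0 + a)) + (- c))
step 7: add_comm (→) rewrites (0 + a) into (a + 0), now ((0 * (a + 0)) + (- c))
step 8: add_zero (→) rewrites (a + 0) into a, reaching cost 6 (bound 6)

((0 * a) + (- c))   [cost 6]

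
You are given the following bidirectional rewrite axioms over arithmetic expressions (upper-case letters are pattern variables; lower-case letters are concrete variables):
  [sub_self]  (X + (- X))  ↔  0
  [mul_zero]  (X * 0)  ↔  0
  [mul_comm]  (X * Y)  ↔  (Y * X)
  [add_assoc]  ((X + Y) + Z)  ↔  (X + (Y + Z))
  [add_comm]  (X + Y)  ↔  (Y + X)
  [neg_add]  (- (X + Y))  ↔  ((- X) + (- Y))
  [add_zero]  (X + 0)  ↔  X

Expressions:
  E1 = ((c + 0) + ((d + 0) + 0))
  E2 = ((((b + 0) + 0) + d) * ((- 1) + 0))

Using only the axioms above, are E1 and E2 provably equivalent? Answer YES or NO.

All listed rules preserve value, hence provable equivalence implies equal values everywhere; look for a separating assignment.
b=0, c=0, d=1 gives E1 ↦ 1, E2 ↦ -1; values differ ⇒ not provably equivalent.

NO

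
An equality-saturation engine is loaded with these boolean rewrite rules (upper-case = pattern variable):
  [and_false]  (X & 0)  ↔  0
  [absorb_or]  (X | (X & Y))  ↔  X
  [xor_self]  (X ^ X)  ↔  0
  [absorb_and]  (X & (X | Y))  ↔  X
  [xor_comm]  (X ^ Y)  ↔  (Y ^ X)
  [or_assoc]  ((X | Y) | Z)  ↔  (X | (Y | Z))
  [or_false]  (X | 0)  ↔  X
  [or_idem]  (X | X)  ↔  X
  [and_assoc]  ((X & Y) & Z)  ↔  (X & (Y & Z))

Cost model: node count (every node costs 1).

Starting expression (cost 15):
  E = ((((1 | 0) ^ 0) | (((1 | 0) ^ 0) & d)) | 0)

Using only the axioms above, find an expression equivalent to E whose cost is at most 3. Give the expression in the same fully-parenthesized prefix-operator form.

(1 ^ 0)   [cost 3]

1. [or_false →] ((((1 | 0) ^ 0) | (((1 | 0) ^ 0) & d)) | 0)  →  (((1 | 0) ^ 0) | (((1 | 0) ^ 0) & d))
2. [absorb_or →] (((1 | 0) ^ 0) | (((1 | 0) ^ 0) & d))  →  ((1 | 0) ^ 0)
3. [or_false →] (1 | 0)  →  1;  cost 3 ≤ 3, done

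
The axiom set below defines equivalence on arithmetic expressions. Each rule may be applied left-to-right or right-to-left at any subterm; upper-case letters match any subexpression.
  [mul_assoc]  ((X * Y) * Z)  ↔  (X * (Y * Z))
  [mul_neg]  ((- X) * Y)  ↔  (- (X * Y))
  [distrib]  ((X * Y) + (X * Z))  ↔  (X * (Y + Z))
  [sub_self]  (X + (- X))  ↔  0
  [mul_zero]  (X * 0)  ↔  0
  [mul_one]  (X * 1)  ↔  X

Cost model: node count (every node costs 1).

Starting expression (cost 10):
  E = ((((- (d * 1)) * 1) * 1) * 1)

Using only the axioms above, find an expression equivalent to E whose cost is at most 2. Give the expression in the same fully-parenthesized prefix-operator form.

1. [mul_one →] (d * 1)  →  d;  E = ((((- d) * 1) * 1) * 1)
2. [mul_neg →] ((- d) * 1)  →  (- (d * 1));  E = (((- (d * 1)) * 1) * 1)
3. [mul_one →] (((- (d * 1)) * 1) * 1)  →  ((- (d * 1)) * 1)
4. [mul_one →] ((- (d * 1)) * 1)  →  (- (d * 1))
5. [mul_one →] (d * 1)  →  d;  cost 2 ≤ 2, done

(- d)   [cost 2]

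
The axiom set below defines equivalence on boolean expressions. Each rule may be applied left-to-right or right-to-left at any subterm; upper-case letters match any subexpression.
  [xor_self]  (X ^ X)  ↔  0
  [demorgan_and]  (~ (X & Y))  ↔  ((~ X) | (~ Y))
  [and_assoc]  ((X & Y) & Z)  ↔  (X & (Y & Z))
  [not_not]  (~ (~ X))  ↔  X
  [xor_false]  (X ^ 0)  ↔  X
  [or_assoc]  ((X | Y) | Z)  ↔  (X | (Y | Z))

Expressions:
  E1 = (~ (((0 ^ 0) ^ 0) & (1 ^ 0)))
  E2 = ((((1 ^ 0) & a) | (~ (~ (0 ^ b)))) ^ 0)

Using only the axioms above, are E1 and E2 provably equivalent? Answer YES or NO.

NO

The axioms are sound identities: if E1 ↔* E2 then E1 and E2 evaluate identically under any assignment.
Under a=0, b=0: E1 evaluates to 1, E2 to 0. Distinct ⇒ no rewrite sequence connects them.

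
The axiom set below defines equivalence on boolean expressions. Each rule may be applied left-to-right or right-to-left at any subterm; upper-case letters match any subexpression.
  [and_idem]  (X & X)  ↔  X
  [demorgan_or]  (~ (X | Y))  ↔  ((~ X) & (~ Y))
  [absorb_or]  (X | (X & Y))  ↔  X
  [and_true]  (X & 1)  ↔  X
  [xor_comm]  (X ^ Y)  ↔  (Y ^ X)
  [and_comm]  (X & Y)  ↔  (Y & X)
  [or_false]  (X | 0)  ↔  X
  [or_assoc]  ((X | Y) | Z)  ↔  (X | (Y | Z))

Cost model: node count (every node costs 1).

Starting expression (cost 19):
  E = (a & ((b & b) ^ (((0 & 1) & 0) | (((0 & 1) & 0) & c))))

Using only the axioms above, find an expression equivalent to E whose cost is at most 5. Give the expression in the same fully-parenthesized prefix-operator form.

1. [absorb_or →] (((0 & 1) & 0) | (((0 & 1) & 0) & c))  →  ((0 & 1) & 0);  E = (a & ((b & b) ^ ((0 & 1) & 0)))
2. [and_idem →] (b & b)  →  b;  E = (a & (b ^ ((0 & 1) & 0)))
3. [and_true →] (0 & 1)  →  0;  E = (a & (b ^ (0 & 0)))
4. [and_idem →] (0 & 0)  →  0;  cost 5 ≤ 5, done

(a & (b ^ 0))   [cost 5]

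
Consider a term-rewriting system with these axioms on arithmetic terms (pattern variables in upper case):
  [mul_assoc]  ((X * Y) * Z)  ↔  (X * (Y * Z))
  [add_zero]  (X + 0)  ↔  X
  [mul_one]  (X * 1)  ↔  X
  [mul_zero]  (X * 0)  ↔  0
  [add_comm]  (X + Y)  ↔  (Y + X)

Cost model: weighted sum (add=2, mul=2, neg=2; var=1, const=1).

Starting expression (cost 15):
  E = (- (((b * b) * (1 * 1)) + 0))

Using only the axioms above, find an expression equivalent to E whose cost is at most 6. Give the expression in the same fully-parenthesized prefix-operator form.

(- (b * b))   [cost 6]

(1) (1 * 1)  =[mul_one →]=  1    ⊢ (- (((b * b) * 1) + 0))
(2) ((b * b) * 1)  =[mul_one →]=  (b * b)    ⊢ (- ((b * b) + 0))
(3) ((b * b) + 0)  =[add_zero →]=  (b * b)    ⊢ cost 6, within 6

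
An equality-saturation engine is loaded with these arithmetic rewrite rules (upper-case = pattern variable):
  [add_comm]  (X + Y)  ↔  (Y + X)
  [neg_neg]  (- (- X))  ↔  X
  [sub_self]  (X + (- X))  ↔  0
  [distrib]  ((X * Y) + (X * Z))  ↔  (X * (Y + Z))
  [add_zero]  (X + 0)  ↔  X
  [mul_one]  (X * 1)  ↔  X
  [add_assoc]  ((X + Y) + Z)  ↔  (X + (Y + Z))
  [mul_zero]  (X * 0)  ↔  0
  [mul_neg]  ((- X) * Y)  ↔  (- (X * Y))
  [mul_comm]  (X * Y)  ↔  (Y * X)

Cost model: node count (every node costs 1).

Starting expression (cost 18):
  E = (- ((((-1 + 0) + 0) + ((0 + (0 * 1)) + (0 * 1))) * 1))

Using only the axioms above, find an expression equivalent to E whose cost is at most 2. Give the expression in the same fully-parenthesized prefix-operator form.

(- -1)   [cost 2]

(1) ((((-1 + 0) + 0) + ((0 + (0 * 1)) + (0 * 1))) * 1)  =[mul_one →]=  (((-1 + 0) + 0) + ((0 + (0 * 1)) + (0 * 1)))    ⊢ (- (((-1 + 0) + 0) + ((0 + (0 * 1)) + (0 * 1))))
(2) (-1 + 0)  =[add_zero →]=  -1    ⊢ (- ((-1 + 0) + ((0 + (0 * 1)) + (0 * 1))))
(3) (0 * 1)  =[mul_one →]=  0    ⊢ (- ((-1 + 0) + ((0 + (0 * 1)) + 0)))
(4) (0 * 1)  =[mul_one →]=  0    ⊢ (- ((-1 + 0) + ((0 + 0) + 0)))
(5) ((0 + 0) + 0)  =[add_zero →]=  (0 + 0)    ⊢ (- ((-1 + 0) + (0 + 0)))
(6) (0 + 0)  =[add_zero →]=  0    ⊢ (- ((-1 + 0) + 0))
(7) (-1 + 0)  =[add_zero →]=  -1    ⊢ (- (-1 + 0))
(8) (-1 + 0)  =[add_zero →]=  -1    ⊢ cost 2, within 2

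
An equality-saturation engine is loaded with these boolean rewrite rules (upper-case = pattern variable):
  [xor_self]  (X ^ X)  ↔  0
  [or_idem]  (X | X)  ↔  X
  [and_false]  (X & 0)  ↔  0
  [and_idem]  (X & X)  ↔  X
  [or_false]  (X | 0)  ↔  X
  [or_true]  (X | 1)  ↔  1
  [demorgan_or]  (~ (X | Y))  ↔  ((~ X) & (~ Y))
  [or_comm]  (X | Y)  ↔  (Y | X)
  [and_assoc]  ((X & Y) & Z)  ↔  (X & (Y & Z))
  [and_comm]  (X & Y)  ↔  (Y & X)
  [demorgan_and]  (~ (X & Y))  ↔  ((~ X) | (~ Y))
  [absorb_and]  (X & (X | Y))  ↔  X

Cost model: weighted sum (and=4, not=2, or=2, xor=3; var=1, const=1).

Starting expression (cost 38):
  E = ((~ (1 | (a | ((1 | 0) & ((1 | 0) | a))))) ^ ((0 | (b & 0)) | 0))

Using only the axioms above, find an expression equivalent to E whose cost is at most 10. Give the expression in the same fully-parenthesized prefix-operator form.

1. [absorb_and →] ((1 | 0) & ((1 | 0) | a))  →  (1 | 0);  E = ((~ (1 | (a | (1 | 0)))) ^ ((0 | (b & 0)) | 0))
2. [or_false →] (1 | 0)  →  1;  E = ((~ (1 | (a | 1))) ^ ((0 | (b & 0)) | 0))
3. [and_false →] (b & 0)  →  0;  E = ((~ (1 | (a | 1))) ^ ((0 | 0) | 0))
4. [or_true →] (a | 1)  →  1;  E = ((~ (1 | 1)) ^ ((0 | 0) | 0))
5. [or_idem →] (1 | 1)  →  1;  E = ((~ 1) ^ ((0 | 0) | 0))
6. [or_false →] (0 | 0)  →  0;  cost 10 ≤ 10, done

((~ 1) ^ (0 | 0))   [cost 10]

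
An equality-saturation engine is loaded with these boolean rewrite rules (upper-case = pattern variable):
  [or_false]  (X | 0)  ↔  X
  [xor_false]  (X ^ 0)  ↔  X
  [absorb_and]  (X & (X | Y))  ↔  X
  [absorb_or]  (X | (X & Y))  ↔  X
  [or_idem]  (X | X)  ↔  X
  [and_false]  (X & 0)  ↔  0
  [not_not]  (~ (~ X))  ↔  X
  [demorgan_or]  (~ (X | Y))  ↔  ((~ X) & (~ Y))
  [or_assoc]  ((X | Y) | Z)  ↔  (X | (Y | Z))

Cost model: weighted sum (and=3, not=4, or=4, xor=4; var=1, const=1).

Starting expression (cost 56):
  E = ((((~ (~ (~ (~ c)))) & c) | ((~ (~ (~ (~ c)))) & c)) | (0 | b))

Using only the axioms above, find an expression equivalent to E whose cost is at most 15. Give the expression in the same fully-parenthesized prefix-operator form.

step 1: or_idem (→) rewrites (((~ (~ (~ (~ c)))) & c) | ((~ (~ (~ (~ c)))) & c)) into ((~ (~ (~ (~ c)))) & c), now (((~ (~ (~ (~ c)))) & c) | (0 | b))
step 2: not_not (→) rewrites (~ (~ (~ c))) into (~ c), now (((~ (~ c)) & c) | (0 | b))
step 3: not_not (→) rewrites (~ (~ c)) into c, reaching cost 15 (bound 15)

((c & c) | (0 | b))   [cost 15]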